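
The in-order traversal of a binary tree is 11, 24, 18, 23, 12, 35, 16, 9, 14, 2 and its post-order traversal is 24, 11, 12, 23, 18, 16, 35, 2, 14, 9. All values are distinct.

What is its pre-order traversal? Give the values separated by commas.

The last element of post-order is the root; it splits in-order into left and right subtrees.
Root 9: left subtree has 7 nodes {11, 24, 18, 23, 12, 35, 16}, right has 2 {14, 2}.
  Root 35: left subtree has 5 nodes {11, 24, 18, 23, 12}, right has 1 {16}.
    Root 18: left subtree has 2 nodes {11, 24}, right has 2 {23, 12}.
      Root 11: left subtree has 0 nodes { }, right has 1 {24}.
      Root 23: left subtree has 0 nodes { }, right has 1 {12}.
  Root 14: left subtree has 0 nodes { }, right has 1 {2}.

9, 35, 18, 11, 24, 23, 12, 16, 14, 2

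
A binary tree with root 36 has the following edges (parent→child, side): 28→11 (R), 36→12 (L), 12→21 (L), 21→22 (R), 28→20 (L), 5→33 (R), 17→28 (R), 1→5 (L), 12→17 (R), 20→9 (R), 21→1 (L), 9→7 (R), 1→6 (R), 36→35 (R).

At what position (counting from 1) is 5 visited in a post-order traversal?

Post-order visits the left subtree, then the right subtree, then the node.
At 36: go left to 12.
  At 12: go left to 21.
    At 21: go left to 1.
      At 1: go left to 5.
        At 5: no left child.
        At 5: go right to 33.
          33 is a leaf — visit 33.
        Visit 5.
      At 1: go right to 6.
        6 is a leaf — visit 6.
      Visit 1.
    At 21: go right to 22.
      22 is a leaf — visit 22.
    Visit 21.
  At 12: go right to 17.
    At 17: no left child.
    At 17: go right to 28.
      At 28: go left to 20.
        At 20: no left child.
        At 20: go right to 9.
          At 9: no left child.
          At 9: go right to 7.
            7 is a leaf — visit 7.
          Visit 9.
        Visit 20.
      At 28: go right to 11.
        11 is a leaf — visit 11.
      Visit 28.
    Visit 17.
  Visit 12.
At 36: go right to 35.
  35 is a leaf — visit 35.
Visit 36.
Full post-order sequence: 33, 5, 6, 1, 22, 21, 7, 9, 20, 11, 28, 17, 12, 35, 36.

2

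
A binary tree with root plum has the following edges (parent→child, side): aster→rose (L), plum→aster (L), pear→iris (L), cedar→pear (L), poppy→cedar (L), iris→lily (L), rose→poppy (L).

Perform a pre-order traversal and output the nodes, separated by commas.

plum, aster, rose, poppy, cedar, pear, iris, lily

Pre-order visits the node, then its left subtree, then its right subtree.
Visit plum.
At plum: go left to aster.
  Visit aster.
  At aster: go left to rose.
    Visit rose.
    At rose: go left to poppy.
      Visit poppy.
      At poppy: go left to cedar.
        Visit cedar.
        At cedar: go left to pear.
          Visit pear.
          At pear: go left to iris.
            Visit iris.
            At iris: go left to lily.
              lily is a leaf — visit lily.
            At iris: no right child.
          At pear: no right child.
        At cedar: no right child.
      At poppy: no right child.
    At rose: no right child.
  At aster: no right child.
At plum: no right child.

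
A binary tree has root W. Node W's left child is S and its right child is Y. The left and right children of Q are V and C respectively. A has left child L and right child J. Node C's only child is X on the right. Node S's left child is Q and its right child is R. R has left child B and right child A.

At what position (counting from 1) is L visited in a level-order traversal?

Level-order visits nodes level by level from the root, left to right within each level.
Level 0: W
Level 1: S, Y
Level 2: Q, R
Level 3: V, C, B, A
Level 4: X, L, J
Full level-order sequence: W, S, Y, Q, R, V, C, B, A, X, L, J.

11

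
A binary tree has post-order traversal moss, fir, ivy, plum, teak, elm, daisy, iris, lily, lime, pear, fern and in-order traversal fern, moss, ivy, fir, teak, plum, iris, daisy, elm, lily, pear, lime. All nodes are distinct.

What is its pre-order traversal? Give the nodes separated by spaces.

fern pear lily iris teak ivy moss fir plum daisy elm lime

The last element of post-order is the root; it splits in-order into left and right subtrees.
Root fern: left subtree has 0 nodes { }, right has 11 {moss, ivy, fir, teak, plum, iris, daisy, elm, lily, pear, lime}.
  Root pear: left subtree has 9 nodes {moss, ivy, fir, teak, plum, iris, daisy, elm, lily}, right has 1 {lime}.
    Root lily: left subtree has 8 nodes {moss, ivy, fir, teak, plum, iris, daisy, elm}, right has 0 { }.
      Root iris: left subtree has 5 nodes {moss, ivy, fir, teak, plum}, right has 2 {daisy, elm}.
        Root teak: left subtree has 3 nodes {moss, ivy, fir}, right has 1 {plum}.
          Root ivy: left subtree has 1 node {moss}, right has 1 {fir}.
        Root daisy: left subtree has 0 nodes { }, right has 1 {elm}.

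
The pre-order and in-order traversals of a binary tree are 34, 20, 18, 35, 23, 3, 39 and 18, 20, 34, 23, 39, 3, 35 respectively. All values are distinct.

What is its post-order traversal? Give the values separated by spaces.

The first element of pre-order is the root; it splits in-order into left and right subtrees.
Root 34: left subtree has 2 nodes {18, 20}, right has 4 {23, 39, 3, 35}.
  Root 20: left subtree has 1 node {18}, right has 0 { }.
  Root 35: left subtree has 3 nodes {23, 39, 3}, right has 0 { }.
    Root 23: left subtree has 0 nodes { }, right has 2 {39, 3}.
      Root 3: left subtree has 1 node {39}, right has 0 { }.

18 20 39 3 23 35 34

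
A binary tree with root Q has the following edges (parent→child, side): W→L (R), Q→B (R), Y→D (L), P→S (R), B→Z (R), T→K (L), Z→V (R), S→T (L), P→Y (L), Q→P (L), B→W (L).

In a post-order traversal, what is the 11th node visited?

Post-order visits the left subtree, then the right subtree, then the node.
At Q: go left to P.
  At P: go left to Y.
    At Y: go left to D.
      D is a leaf — visit D.
    At Y: no right child.
    Visit Y.
  At P: go right to S.
    At S: go left to T.
      At T: go left to K.
        K is a leaf — visit K.
      At T: no right child.
      Visit T.
    At S: no right child.
    Visit S.
  Visit P.
At Q: go right to B.
  At B: go left to W.
    At W: no left child.
    At W: go right to L.
      L is a leaf — visit L.
    Visit W.
  At B: go right to Z.
    At Z: no left child.
    At Z: go right to V.
      V is a leaf — visit V.
    Visit Z.
  Visit B.
Visit Q.
Full post-order sequence: D, Y, K, T, S, P, L, W, V, Z, B, Q.

B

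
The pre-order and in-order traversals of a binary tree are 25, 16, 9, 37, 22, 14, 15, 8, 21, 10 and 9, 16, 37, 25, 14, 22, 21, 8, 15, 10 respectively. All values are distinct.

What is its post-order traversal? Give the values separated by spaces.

9 37 16 14 21 8 10 15 22 25

The first element of pre-order is the root; it splits in-order into left and right subtrees.
Root 25: left subtree has 3 nodes {9, 16, 37}, right has 6 {14, 22, 21, 8, 15, 10}.
  Root 16: left subtree has 1 node {9}, right has 1 {37}.
  Root 22: left subtree has 1 node {14}, right has 4 {21, 8, 15, 10}.
    Root 15: left subtree has 2 nodes {21, 8}, right has 1 {10}.
      Root 8: left subtree has 1 node {21}, right has 0 { }.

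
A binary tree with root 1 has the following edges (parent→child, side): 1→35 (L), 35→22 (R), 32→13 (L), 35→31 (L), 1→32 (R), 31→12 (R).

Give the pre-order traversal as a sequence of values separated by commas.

1, 35, 31, 12, 22, 32, 13

Pre-order visits the node, then its left subtree, then its right subtree.
Visit 1.
At 1: go left to 35.
  Visit 35.
  At 35: go left to 31.
    Visit 31.
    At 31: no left child.
    At 31: go right to 12.
      12 is a leaf — visit 12.
  At 35: go right to 22.
    22 is a leaf — visit 22.
At 1: go right to 32.
  Visit 32.
  At 32: go left to 13.
    13 is a leaf — visit 13.
  At 32: no right child.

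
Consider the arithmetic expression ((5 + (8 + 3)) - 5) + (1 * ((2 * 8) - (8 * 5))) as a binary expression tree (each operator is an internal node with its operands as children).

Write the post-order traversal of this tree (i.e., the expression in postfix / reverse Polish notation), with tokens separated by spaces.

Post-order on an expression tree gives postfix notation: for each operator, emit left operand, right operand, then the operator.

5 8 3 + + 5 - 1 2 8 * 8 5 * - * +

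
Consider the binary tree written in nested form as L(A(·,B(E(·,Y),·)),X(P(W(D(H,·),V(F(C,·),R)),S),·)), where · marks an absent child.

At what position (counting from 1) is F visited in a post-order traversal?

8

Post-order visits the left subtree, then the right subtree, then the node.
At L: go left to A.
  At A: no left child.
  At A: go right to B.
    At B: go left to E.
      At E: no left child.
      At E: go right to Y.
        Y is a leaf — visit Y.
      Visit E.
    At B: no right child.
    Visit B.
  Visit A.
At L: go right to X.
  At X: go left to P.
    At P: go left to W.
      At W: go left to D.
        At D: go left to H.
          H is a leaf — visit H.
        At D: no right child.
        Visit D.
      At W: go right to V.
        At V: go left to F.
          At F: go left to C.
            C is a leaf — visit C.
          At F: no right child.
          Visit F.
        At V: go right to R.
          R is a leaf — visit R.
        Visit V.
      Visit W.
    At P: go right to S.
      S is a leaf — visit S.
    Visit P.
  At X: no right child.
  Visit X.
Visit L.
Full post-order sequence: Y, E, B, A, H, D, C, F, R, V, W, S, P, X, L.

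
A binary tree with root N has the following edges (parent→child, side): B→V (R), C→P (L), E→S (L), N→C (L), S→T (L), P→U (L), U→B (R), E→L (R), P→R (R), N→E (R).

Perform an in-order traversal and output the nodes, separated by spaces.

In-order visits the left subtree, then the node, then the right subtree.
At N: go left to C.
  At C: go left to P.
    At P: go left to U.
      At U: no left child.
      Visit U.
      At U: go right to B.
        At B: no left child.
        Visit B.
        At B: go right to V.
          V is a leaf — visit V.
    Visit P.
    At P: go right to R.
      R is a leaf — visit R.
  Visit C.
  At C: no right child.
Visit N.
At N: go right to E.
  At E: go left to S.
    At S: go left to T.
      T is a leaf — visit T.
    Visit S.
    At S: no right child.
  Visit E.
  At E: go right to L.
    L is a leaf — visit L.

U B V P R C N T S E L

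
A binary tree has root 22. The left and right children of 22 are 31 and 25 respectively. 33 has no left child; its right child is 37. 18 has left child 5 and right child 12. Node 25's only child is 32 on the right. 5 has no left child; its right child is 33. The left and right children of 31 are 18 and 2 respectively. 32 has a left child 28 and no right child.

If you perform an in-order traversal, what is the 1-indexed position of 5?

In-order visits the left subtree, then the node, then the right subtree.
At 22: go left to 31.
  At 31: go left to 18.
    At 18: go left to 5.
      At 5: no left child.
      Visit 5.
      At 5: go right to 33.
        At 33: no left child.
        Visit 33.
        At 33: go right to 37.
          37 is a leaf — visit 37.
    Visit 18.
    At 18: go right to 12.
      12 is a leaf — visit 12.
  Visit 31.
  At 31: go right to 2.
    2 is a leaf — visit 2.
Visit 22.
At 22: go right to 25.
  At 25: no left child.
  Visit 25.
  At 25: go right to 32.
    At 32: go left to 28.
      28 is a leaf — visit 28.
    Visit 32.
    At 32: no right child.
Full in-order sequence: 5, 33, 37, 18, 12, 31, 2, 22, 25, 28, 32.

1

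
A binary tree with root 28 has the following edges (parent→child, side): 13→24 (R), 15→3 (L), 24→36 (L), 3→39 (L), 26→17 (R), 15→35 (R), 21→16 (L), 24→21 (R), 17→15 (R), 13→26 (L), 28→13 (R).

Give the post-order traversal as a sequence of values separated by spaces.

39 3 35 15 17 26 36 16 21 24 13 28

Post-order visits the left subtree, then the right subtree, then the node.
At 28: no left child.
At 28: go right to 13.
  At 13: go left to 26.
    At 26: no left child.
    At 26: go right to 17.
      At 17: no left child.
      At 17: go right to 15.
        At 15: go left to 3.
          At 3: go left to 39.
            39 is a leaf — visit 39.
          At 3: no right child.
          Visit 3.
        At 15: go right to 35.
          35 is a leaf — visit 35.
        Visit 15.
      Visit 17.
    Visit 26.
  At 13: go right to 24.
    At 24: go left to 36.
      36 is a leaf — visit 36.
    At 24: go right to 21.
      At 21: go left to 16.
        16 is a leaf — visit 16.
      At 21: no right child.
      Visit 21.
    Visit 24.
  Visit 13.
Visit 28.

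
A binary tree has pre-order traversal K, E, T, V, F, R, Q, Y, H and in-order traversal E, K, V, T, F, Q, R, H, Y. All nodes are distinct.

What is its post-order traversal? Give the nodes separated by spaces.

E V Q H Y R F T K

The first element of pre-order is the root; it splits in-order into left and right subtrees.
Root K: left subtree has 1 node {E}, right has 7 {V, T, F, Q, R, H, Y}.
  Root T: left subtree has 1 node {V}, right has 5 {F, Q, R, H, Y}.
    Root F: left subtree has 0 nodes { }, right has 4 {Q, R, H, Y}.
      Root R: left subtree has 1 node {Q}, right has 2 {H, Y}.
        Root Y: left subtree has 1 node {H}, right has 0 { }.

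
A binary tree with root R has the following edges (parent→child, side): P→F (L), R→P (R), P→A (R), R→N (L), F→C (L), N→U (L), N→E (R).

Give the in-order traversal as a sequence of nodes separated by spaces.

In-order visits the left subtree, then the node, then the right subtree.
At R: go left to N.
  At N: go left to U.
    U is a leaf — visit U.
  Visit N.
  At N: go right to E.
    E is a leaf — visit E.
Visit R.
At R: go right to P.
  At P: go left to F.
    At F: go left to C.
      C is a leaf — visit C.
    Visit F.
    At F: no right child.
  Visit P.
  At P: go right to A.
    A is a leaf — visit A.

U N E R C F P A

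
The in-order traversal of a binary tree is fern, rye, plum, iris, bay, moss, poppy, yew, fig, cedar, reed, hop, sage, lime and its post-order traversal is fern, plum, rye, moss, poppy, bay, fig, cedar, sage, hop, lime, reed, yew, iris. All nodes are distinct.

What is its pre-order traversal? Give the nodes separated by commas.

The last element of post-order is the root; it splits in-order into left and right subtrees.
Root iris: left subtree has 3 nodes {fern, rye, plum}, right has 10 {bay, moss, poppy, yew, fig, cedar, reed, hop, sage, lime}.
  Root rye: left subtree has 1 node {fern}, right has 1 {plum}.
  Root yew: left subtree has 3 nodes {bay, moss, poppy}, right has 6 {fig, cedar, reed, hop, sage, lime}.
    Root bay: left subtree has 0 nodes { }, right has 2 {moss, poppy}.
      Root poppy: left subtree has 1 node {moss}, right has 0 { }.
    Root reed: left subtree has 2 nodes {fig, cedar}, right has 3 {hop, sage, lime}.
      Root cedar: left subtree has 1 node {fig}, right has 0 { }.
      Root lime: left subtree has 2 nodes {hop, sage}, right has 0 { }.
        Root hop: left subtree has 0 nodes { }, right has 1 {sage}.

iris, rye, fern, plum, yew, bay, poppy, moss, reed, cedar, fig, lime, hop, sage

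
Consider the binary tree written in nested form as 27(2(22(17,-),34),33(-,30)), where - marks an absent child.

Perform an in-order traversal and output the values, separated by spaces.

17 22 2 34 27 33 30

In-order visits the left subtree, then the node, then the right subtree.
At 27: go left to 2.
  At 2: go left to 22.
    At 22: go left to 17.
      17 is a leaf — visit 17.
    Visit 22.
    At 22: no right child.
  Visit 2.
  At 2: go right to 34.
    34 is a leaf — visit 34.
Visit 27.
At 27: go right to 33.
  At 33: no left child.
  Visit 33.
  At 33: go right to 30.
    30 is a leaf — visit 30.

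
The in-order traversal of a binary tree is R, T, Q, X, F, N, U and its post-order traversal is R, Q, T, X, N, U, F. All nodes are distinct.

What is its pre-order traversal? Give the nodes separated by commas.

The last element of post-order is the root; it splits in-order into left and right subtrees.
Root F: left subtree has 4 nodes {R, T, Q, X}, right has 2 {N, U}.
  Root X: left subtree has 3 nodes {R, T, Q}, right has 0 { }.
    Root T: left subtree has 1 node {R}, right has 1 {Q}.
  Root U: left subtree has 1 node {N}, right has 0 { }.

F, X, T, R, Q, U, N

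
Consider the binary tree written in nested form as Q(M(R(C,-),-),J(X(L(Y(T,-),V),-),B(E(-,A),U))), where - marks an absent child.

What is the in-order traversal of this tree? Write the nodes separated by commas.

In-order visits the left subtree, then the node, then the right subtree.
At Q: go left to M.
  At M: go left to R.
    At R: go left to C.
      C is a leaf — visit C.
    Visit R.
    At R: no right child.
  Visit M.
  At M: no right child.
Visit Q.
At Q: go right to J.
  At J: go left to X.
    At X: go left to L.
      At L: go left to Y.
        At Y: go left to T.
          T is a leaf — visit T.
        Visit Y.
        At Y: no right child.
      Visit L.
      At L: go right to V.
        V is a leaf — visit V.
    Visit X.
    At X: no right child.
  Visit J.
  At J: go right to B.
    At B: go left to E.
      At E: no left child.
      Visit E.
      At E: go right to A.
        A is a leaf — visit A.
    Visit B.
    At B: go right to U.
      U is a leaf — visit U.

C, R, M, Q, T, Y, L, V, X, J, E, A, B, U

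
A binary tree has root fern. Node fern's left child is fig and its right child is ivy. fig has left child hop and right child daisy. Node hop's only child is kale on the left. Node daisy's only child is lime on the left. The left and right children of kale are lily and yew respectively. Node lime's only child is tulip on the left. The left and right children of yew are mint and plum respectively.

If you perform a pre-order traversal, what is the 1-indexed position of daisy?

Pre-order visits the node, then its left subtree, then its right subtree.
Visit fern.
At fern: go left to fig.
  Visit fig.
  At fig: go left to hop.
    Visit hop.
    At hop: go left to kale.
      Visit kale.
      At kale: go left to lily.
        lily is a leaf — visit lily.
      At kale: go right to yew.
        Visit yew.
        At yew: go left to mint.
          mint is a leaf — visit mint.
        At yew: go right to plum.
          plum is a leaf — visit plum.
    At hop: no right child.
  At fig: go right to daisy.
    Visit daisy.
    At daisy: go left to lime.
      Visit lime.
      At lime: go left to tulip.
        tulip is a leaf — visit tulip.
      At lime: no right child.
    At daisy: no right child.
At fern: go right to ivy.
  ivy is a leaf — visit ivy.
Full pre-order sequence: fern, fig, hop, kale, lily, yew, mint, plum, daisy, lime, tulip, ivy.

9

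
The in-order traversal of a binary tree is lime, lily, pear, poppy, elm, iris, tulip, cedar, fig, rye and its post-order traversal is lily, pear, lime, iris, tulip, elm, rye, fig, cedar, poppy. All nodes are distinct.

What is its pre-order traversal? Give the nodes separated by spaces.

The last element of post-order is the root; it splits in-order into left and right subtrees.
Root poppy: left subtree has 3 nodes {lime, lily, pear}, right has 6 {elm, iris, tulip, cedar, fig, rye}.
  Root lime: left subtree has 0 nodes { }, right has 2 {lily, pear}.
    Root pear: left subtree has 1 node {lily}, right has 0 { }.
  Root cedar: left subtree has 3 nodes {elm, iris, tulip}, right has 2 {fig, rye}.
    Root elm: left subtree has 0 nodes { }, right has 2 {iris, tulip}.
      Root tulip: left subtree has 1 node {iris}, right has 0 { }.
    Root fig: left subtree has 0 nodes { }, right has 1 {rye}.

poppy lime pear lily cedar elm tulip iris fig rye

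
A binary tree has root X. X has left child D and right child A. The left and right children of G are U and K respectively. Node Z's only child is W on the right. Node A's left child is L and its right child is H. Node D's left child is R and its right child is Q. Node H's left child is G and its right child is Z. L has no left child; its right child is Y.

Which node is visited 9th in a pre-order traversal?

Pre-order visits the node, then its left subtree, then its right subtree.
Visit X.
At X: go left to D.
  Visit D.
  At D: go left to R.
    R is a leaf — visit R.
  At D: go right to Q.
    Q is a leaf — visit Q.
At X: go right to A.
  Visit A.
  At A: go left to L.
    Visit L.
    At L: no left child.
    At L: go right to Y.
      Y is a leaf — visit Y.
  At A: go right to H.
    Visit H.
    At H: go left to G.
      Visit G.
      At G: go left to U.
        U is a leaf — visit U.
      At G: go right to K.
        K is a leaf — visit K.
    At H: go right to Z.
      Visit Z.
      At Z: no left child.
      At Z: go right to W.
        W is a leaf — visit W.
Full pre-order sequence: X, D, R, Q, A, L, Y, H, G, U, K, Z, W.

G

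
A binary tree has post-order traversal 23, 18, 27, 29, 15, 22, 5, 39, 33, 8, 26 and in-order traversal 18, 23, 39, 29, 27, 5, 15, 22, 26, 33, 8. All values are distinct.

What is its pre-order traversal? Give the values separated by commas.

26, 39, 18, 23, 5, 29, 27, 22, 15, 8, 33

The last element of post-order is the root; it splits in-order into left and right subtrees.
Root 26: left subtree has 8 nodes {18, 23, 39, 29, 27, 5, 15, 22}, right has 2 {33, 8}.
  Root 39: left subtree has 2 nodes {18, 23}, right has 5 {29, 27, 5, 15, 22}.
    Root 18: left subtree has 0 nodes { }, right has 1 {23}.
    Root 5: left subtree has 2 nodes {29, 27}, right has 2 {15, 22}.
      Root 29: left subtree has 0 nodes { }, right has 1 {27}.
      Root 22: left subtree has 1 node {15}, right has 0 { }.
  Root 8: left subtree has 1 node {33}, right has 0 { }.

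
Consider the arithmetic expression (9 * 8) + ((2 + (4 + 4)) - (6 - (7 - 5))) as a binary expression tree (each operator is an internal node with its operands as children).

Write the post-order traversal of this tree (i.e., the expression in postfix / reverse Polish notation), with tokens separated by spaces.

Post-order on an expression tree gives postfix notation: for each operator, emit left operand, right operand, then the operator.

9 8 * 2 4 4 + + 6 7 5 - - - +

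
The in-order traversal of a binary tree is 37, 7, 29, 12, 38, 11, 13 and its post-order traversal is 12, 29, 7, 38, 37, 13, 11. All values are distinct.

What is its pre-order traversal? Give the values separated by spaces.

The last element of post-order is the root; it splits in-order into left and right subtrees.
Root 11: left subtree has 5 nodes {37, 7, 29, 12, 38}, right has 1 {13}.
  Root 37: left subtree has 0 nodes { }, right has 4 {7, 29, 12, 38}.
    Root 38: left subtree has 3 nodes {7, 29, 12}, right has 0 { }.
      Root 7: left subtree has 0 nodes { }, right has 2 {29, 12}.
        Root 29: left subtree has 0 nodes { }, right has 1 {12}.

11 37 38 7 29 12 13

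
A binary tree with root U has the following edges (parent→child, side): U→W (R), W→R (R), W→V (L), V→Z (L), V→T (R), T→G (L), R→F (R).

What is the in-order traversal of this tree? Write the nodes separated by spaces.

In-order visits the left subtree, then the node, then the right subtree.
At U: no left child.
Visit U.
At U: go right to W.
  At W: go left to V.
    At V: go left to Z.
      Z is a leaf — visit Z.
    Visit V.
    At V: go right to T.
      At T: go left to G.
        G is a leaf — visit G.
      Visit T.
      At T: no right child.
  Visit W.
  At W: go right to R.
    At R: no left child.
    Visit R.
    At R: go right to F.
      F is a leaf — visit F.

U Z V G T W R F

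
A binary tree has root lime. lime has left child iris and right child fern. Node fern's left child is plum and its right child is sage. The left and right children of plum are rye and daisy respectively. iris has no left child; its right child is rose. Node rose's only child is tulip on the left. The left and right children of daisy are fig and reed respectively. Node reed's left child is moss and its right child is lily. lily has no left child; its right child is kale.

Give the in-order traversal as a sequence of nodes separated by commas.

iris, tulip, rose, lime, rye, plum, fig, daisy, moss, reed, lily, kale, fern, sage

In-order visits the left subtree, then the node, then the right subtree.
At lime: go left to iris.
  At iris: no left child.
  Visit iris.
  At iris: go right to rose.
    At rose: go left to tulip.
      tulip is a leaf — visit tulip.
    Visit rose.
    At rose: no right child.
Visit lime.
At lime: go right to fern.
  At fern: go left to plum.
    At plum: go left to rye.
      rye is a leaf — visit rye.
    Visit plum.
    At plum: go right to daisy.
      At daisy: go left to fig.
        fig is a leaf — visit fig.
      Visit daisy.
      At daisy: go right to reed.
        At reed: go left to moss.
          moss is a leaf — visit moss.
        Visit reed.
        At reed: go right to lily.
          At lily: no left child.
          Visit lily.
          At lily: go right to kale.
            kale is a leaf — visit kale.
  Visit fern.
  At fern: go right to sage.
    sage is a leaf — visit sage.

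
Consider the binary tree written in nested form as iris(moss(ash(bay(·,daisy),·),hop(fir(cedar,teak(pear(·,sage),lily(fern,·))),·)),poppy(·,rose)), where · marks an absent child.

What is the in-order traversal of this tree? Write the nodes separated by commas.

bay, daisy, ash, moss, cedar, fir, pear, sage, teak, fern, lily, hop, iris, poppy, rose

In-order visits the left subtree, then the node, then the right subtree.
At iris: go left to moss.
  At moss: go left to ash.
    At ash: go left to bay.
      At bay: no left child.
      Visit bay.
      At bay: go right to daisy.
        daisy is a leaf — visit daisy.
    Visit ash.
    At ash: no right child.
  Visit moss.
  At moss: go right to hop.
    At hop: go left to fir.
      At fir: go left to cedar.
        cedar is a leaf — visit cedar.
      Visit fir.
      At fir: go right to teak.
        At teak: go left to pear.
          At pear: no left child.
          Visit pear.
          At pear: go right to sage.
            sage is a leaf — visit sage.
        Visit teak.
        At teak: go right to lily.
          At lily: go left to fern.
            fern is a leaf — visit fern.
          Visit lily.
          At lily: no right child.
    Visit hop.
    At hop: no right child.
Visit iris.
At iris: go right to poppy.
  At poppy: no left child.
  Visit poppy.
  At poppy: go right to rose.
    rose is a leaf — visit rose.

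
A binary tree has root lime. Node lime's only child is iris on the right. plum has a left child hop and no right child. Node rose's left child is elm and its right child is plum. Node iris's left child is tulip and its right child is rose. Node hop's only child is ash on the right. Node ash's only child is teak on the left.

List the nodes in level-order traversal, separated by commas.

lime, iris, tulip, rose, elm, plum, hop, ash, teak

Level-order visits nodes level by level from the root, left to right within each level.
Level 0: lime
Level 1: iris
Level 2: tulip, rose
Level 3: elm, plum
Level 4: hop
Level 5: ash
Level 6: teak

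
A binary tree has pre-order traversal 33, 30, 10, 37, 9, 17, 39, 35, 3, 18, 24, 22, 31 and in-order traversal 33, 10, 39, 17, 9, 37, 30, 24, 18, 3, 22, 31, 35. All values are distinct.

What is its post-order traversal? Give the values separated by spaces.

39 17 9 37 10 24 18 31 22 3 35 30 33

The first element of pre-order is the root; it splits in-order into left and right subtrees.
Root 33: left subtree has 0 nodes { }, right has 12 {10, 39, 17, 9, 37, 30, 24, 18, 3, 22, 31, 35}.
  Root 30: left subtree has 5 nodes {10, 39, 17, 9, 37}, right has 6 {24, 18, 3, 22, 31, 35}.
    Root 10: left subtree has 0 nodes { }, right has 4 {39, 17, 9, 37}.
      Root 37: left subtree has 3 nodes {39, 17, 9}, right has 0 { }.
        Root 9: left subtree has 2 nodes {39, 17}, right has 0 { }.
          Root 17: left subtree has 1 node {39}, right has 0 { }.
    Root 35: left subtree has 5 nodes {24, 18, 3, 22, 31}, right has 0 { }.
      Root 3: left subtree has 2 nodes {24, 18}, right has 2 {22, 31}.
        Root 18: left subtree has 1 node {24}, right has 0 { }.
        Root 22: left subtree has 0 nodes { }, right has 1 {31}.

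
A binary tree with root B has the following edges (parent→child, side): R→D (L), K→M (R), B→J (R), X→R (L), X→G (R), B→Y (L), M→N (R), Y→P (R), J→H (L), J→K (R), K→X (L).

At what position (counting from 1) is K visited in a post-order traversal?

10

Post-order visits the left subtree, then the right subtree, then the node.
At B: go left to Y.
  At Y: no left child.
  At Y: go right to P.
    P is a leaf — visit P.
  Visit Y.
At B: go right to J.
  At J: go left to H.
    H is a leaf — visit H.
  At J: go right to K.
    At K: go left to X.
      At X: go left to R.
        At R: go left to D.
          D is a leaf — visit D.
        At R: no right child.
        Visit R.
      At X: go right to G.
        G is a leaf — visit G.
      Visit X.
    At K: go right to M.
      At M: no left child.
      At M: go right to N.
        N is a leaf — visit N.
      Visit M.
    Visit K.
  Visit J.
Visit B.
Full post-order sequence: P, Y, H, D, R, G, X, N, M, K, J, B.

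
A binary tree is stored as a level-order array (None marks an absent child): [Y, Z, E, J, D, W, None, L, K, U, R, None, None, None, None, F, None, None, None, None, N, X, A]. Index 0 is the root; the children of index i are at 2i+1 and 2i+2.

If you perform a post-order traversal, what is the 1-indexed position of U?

6

Post-order visits the left subtree, then the right subtree, then the node.
At Y: go left to Z.
  At Z: go left to J.
    At J: go left to L.
      At L: go left to F.
        F is a leaf — visit F.
      At L: no right child.
      Visit L.
    At J: go right to K.
      K is a leaf — visit K.
    Visit J.
  At Z: go right to D.
    At D: go left to U.
      At U: no left child.
      At U: go right to N.
        N is a leaf — visit N.
      Visit U.
    At D: go right to R.
      At R: go left to X.
        X is a leaf — visit X.
      At R: go right to A.
        A is a leaf — visit A.
      Visit R.
    Visit D.
  Visit Z.
At Y: go right to E.
  At E: go left to W.
    W is a leaf — visit W.
  At E: no right child.
  Visit E.
Visit Y.
Full post-order sequence: F, L, K, J, N, U, X, A, R, D, Z, W, E, Y.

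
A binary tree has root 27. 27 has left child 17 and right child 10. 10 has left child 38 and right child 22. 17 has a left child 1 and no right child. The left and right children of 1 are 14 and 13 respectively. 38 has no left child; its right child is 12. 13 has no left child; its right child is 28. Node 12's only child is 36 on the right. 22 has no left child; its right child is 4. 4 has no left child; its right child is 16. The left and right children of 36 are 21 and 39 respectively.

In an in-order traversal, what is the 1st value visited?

In-order visits the left subtree, then the node, then the right subtree.
At 27: go left to 17.
  At 17: go left to 1.
    At 1: go left to 14.
      14 is a leaf — visit 14.
    Visit 1.
    At 1: go right to 13.
      At 13: no left child.
      Visit 13.
      At 13: go right to 28.
        28 is a leaf — visit 28.
  Visit 17.
  At 17: no right child.
Visit 27.
At 27: go right to 10.
  At 10: go left to 38.
    At 38: no left child.
    Visit 38.
    At 38: go right to 12.
      At 12: no left child.
      Visit 12.
      At 12: go right to 36.
        At 36: go left to 21.
          21 is a leaf — visit 21.
        Visit 36.
        At 36: go right to 39.
          39 is a leaf — visit 39.
  Visit 10.
  At 10: go right to 22.
    At 22: no left child.
    Visit 22.
    At 22: go right to 4.
      At 4: no left child.
      Visit 4.
      At 4: go right to 16.
        16 is a leaf — visit 16.
Full in-order sequence: 14, 1, 13, 28, 17, 27, 38, 12, 21, 36, 39, 10, 22, 4, 16.

14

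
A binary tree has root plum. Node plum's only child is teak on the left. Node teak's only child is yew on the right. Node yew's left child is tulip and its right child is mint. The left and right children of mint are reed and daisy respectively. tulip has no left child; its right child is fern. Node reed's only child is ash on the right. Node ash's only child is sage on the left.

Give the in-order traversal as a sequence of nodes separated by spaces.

In-order visits the left subtree, then the node, then the right subtree.
At plum: go left to teak.
  At teak: no left child.
  Visit teak.
  At teak: go right to yew.
    At yew: go left to tulip.
      At tulip: no left child.
      Visit tulip.
      At tulip: go right to fern.
        fern is a leaf — visit fern.
    Visit yew.
    At yew: go right to mint.
      At mint: go left to reed.
        At reed: no left child.
        Visit reed.
        At reed: go right to ash.
          At ash: go left to sage.
            sage is a leaf — visit sage.
          Visit ash.
          At ash: no right child.
      Visit mint.
      At mint: go right to daisy.
        daisy is a leaf — visit daisy.
Visit plum.
At plum: no right child.

teak tulip fern yew reed sage ash mint daisy plum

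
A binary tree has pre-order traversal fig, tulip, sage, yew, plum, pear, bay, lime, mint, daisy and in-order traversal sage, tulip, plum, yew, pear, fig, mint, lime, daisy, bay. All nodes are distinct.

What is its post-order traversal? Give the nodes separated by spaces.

sage plum pear yew tulip mint daisy lime bay fig

The first element of pre-order is the root; it splits in-order into left and right subtrees.
Root fig: left subtree has 5 nodes {sage, tulip, plum, yew, pear}, right has 4 {mint, lime, daisy, bay}.
  Root tulip: left subtree has 1 node {sage}, right has 3 {plum, yew, pear}.
    Root yew: left subtree has 1 node {plum}, right has 1 {pear}.
  Root bay: left subtree has 3 nodes {mint, lime, daisy}, right has 0 { }.
    Root lime: left subtree has 1 node {mint}, right has 1 {daisy}.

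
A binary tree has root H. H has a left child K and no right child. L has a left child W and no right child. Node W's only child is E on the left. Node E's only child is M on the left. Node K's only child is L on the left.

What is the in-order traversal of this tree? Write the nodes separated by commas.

M, E, W, L, K, H

In-order visits the left subtree, then the node, then the right subtree.
At H: go left to K.
  At K: go left to L.
    At L: go left to W.
      At W: go left to E.
        At E: go left to M.
          M is a leaf — visit M.
        Visit E.
        At E: no right child.
      Visit W.
      At W: no right child.
    Visit L.
    At L: no right child.
  Visit K.
  At K: no right child.
Visit H.
At H: no right child.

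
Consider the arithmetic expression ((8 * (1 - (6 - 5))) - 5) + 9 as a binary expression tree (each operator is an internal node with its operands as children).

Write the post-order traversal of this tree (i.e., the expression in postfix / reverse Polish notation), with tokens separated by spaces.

Post-order on an expression tree gives postfix notation: for each operator, emit left operand, right operand, then the operator.

8 1 6 5 - - * 5 - 9 +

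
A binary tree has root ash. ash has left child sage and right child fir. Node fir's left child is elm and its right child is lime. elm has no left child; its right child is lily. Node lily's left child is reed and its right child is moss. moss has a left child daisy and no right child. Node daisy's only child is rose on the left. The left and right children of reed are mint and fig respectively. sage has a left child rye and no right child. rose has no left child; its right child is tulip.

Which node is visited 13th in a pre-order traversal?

Pre-order visits the node, then its left subtree, then its right subtree.
Visit ash.
At ash: go left to sage.
  Visit sage.
  At sage: go left to rye.
    rye is a leaf — visit rye.
  At sage: no right child.
At ash: go right to fir.
  Visit fir.
  At fir: go left to elm.
    Visit elm.
    At elm: no left child.
    At elm: go right to lily.
      Visit lily.
      At lily: go left to reed.
        Visit reed.
        At reed: go left to mint.
          mint is a leaf — visit mint.
        At reed: go right to fig.
          fig is a leaf — visit fig.
      At lily: go right to moss.
        Visit moss.
        At moss: go left to daisy.
          Visit daisy.
          At daisy: go left to rose.
            Visit rose.
            At rose: no left child.
            At rose: go right to tulip.
              tulip is a leaf — visit tulip.
          At daisy: no right child.
        At moss: no right child.
  At fir: go right to lime.
    lime is a leaf — visit lime.
Full pre-order sequence: ash, sage, rye, fir, elm, lily, reed, mint, fig, moss, daisy, rose, tulip, lime.

tulip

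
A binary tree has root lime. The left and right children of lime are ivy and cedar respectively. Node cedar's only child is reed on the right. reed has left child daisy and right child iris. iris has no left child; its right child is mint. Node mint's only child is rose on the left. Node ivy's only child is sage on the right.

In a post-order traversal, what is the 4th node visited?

Post-order visits the left subtree, then the right subtree, then the node.
At lime: go left to ivy.
  At ivy: no left child.
  At ivy: go right to sage.
    sage is a leaf — visit sage.
  Visit ivy.
At lime: go right to cedar.
  At cedar: no left child.
  At cedar: go right to reed.
    At reed: go left to daisy.
      daisy is a leaf — visit daisy.
    At reed: go right to iris.
      At iris: no left child.
      At iris: go right to mint.
        At mint: go left to rose.
          rose is a leaf — visit rose.
        At mint: no right child.
        Visit mint.
      Visit iris.
    Visit reed.
  Visit cedar.
Visit lime.
Full post-order sequence: sage, ivy, daisy, rose, mint, iris, reed, cedar, lime.

rose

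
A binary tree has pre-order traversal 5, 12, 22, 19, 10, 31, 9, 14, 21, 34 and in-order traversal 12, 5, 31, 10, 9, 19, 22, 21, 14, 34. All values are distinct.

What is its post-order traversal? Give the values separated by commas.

12, 31, 9, 10, 19, 21, 34, 14, 22, 5

The first element of pre-order is the root; it splits in-order into left and right subtrees.
Root 5: left subtree has 1 node {12}, right has 8 {31, 10, 9, 19, 22, 21, 14, 34}.
  Root 22: left subtree has 4 nodes {31, 10, 9, 19}, right has 3 {21, 14, 34}.
    Root 19: left subtree has 3 nodes {31, 10, 9}, right has 0 { }.
      Root 10: left subtree has 1 node {31}, right has 1 {9}.
    Root 14: left subtree has 1 node {21}, right has 1 {34}.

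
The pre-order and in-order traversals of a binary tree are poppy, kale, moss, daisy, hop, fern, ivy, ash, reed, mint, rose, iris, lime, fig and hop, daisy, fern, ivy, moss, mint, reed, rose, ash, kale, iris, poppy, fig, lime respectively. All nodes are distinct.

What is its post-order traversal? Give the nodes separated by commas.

hop, ivy, fern, daisy, mint, rose, reed, ash, moss, iris, kale, fig, lime, poppy

The first element of pre-order is the root; it splits in-order into left and right subtrees.
Root poppy: left subtree has 11 nodes {hop, daisy, fern, ivy, moss, mint, reed, rose, ash, kale, iris}, right has 2 {fig, lime}.
  Root kale: left subtree has 9 nodes {hop, daisy, fern, ivy, moss, mint, reed, rose, ash}, right has 1 {iris}.
    Root moss: left subtree has 4 nodes {hop, daisy, fern, ivy}, right has 4 {mint, reed, rose, ash}.
      Root daisy: left subtree has 1 node {hop}, right has 2 {fern, ivy}.
        Root fern: left subtree has 0 nodes { }, right has 1 {ivy}.
      Root ash: left subtree has 3 nodes {mint, reed, rose}, right has 0 { }.
        Root reed: left subtree has 1 node {mint}, right has 1 {rose}.
  Root lime: left subtree has 1 node {fig}, right has 0 { }.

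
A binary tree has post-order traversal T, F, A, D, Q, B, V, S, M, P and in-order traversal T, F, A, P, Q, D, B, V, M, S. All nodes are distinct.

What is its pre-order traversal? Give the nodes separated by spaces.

The last element of post-order is the root; it splits in-order into left and right subtrees.
Root P: left subtree has 3 nodes {T, F, A}, right has 6 {Q, D, B, V, M, S}.
  Root A: left subtree has 2 nodes {T, F}, right has 0 { }.
    Root F: left subtree has 1 node {T}, right has 0 { }.
  Root M: left subtree has 4 nodes {Q, D, B, V}, right has 1 {S}.
    Root V: left subtree has 3 nodes {Q, D, B}, right has 0 { }.
      Root B: left subtree has 2 nodes {Q, D}, right has 0 { }.
        Root Q: left subtree has 0 nodes { }, right has 1 {D}.

P A F T M V B Q D S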